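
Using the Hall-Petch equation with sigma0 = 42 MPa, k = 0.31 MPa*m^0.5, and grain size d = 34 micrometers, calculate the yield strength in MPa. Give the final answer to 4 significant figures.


sigma_y = sigma0 + k / sqrt(d)
d = 34 um = 3.4e-05 m
sigma_y = 42 + 0.31 / sqrt(3.4e-05)
sigma_y = 95.16 MPa


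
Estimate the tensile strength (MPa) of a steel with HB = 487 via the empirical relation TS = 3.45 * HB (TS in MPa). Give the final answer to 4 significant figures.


TS (MPa) = 3.45 * HB
TS = 3.45 * 487
TS = 1680 MPa


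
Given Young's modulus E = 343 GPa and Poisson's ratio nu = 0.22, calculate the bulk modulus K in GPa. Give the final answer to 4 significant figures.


K = E / (3*(1-2*nu))
K = 343 / (3*(1-2*0.22))
K = 204.2 GPa


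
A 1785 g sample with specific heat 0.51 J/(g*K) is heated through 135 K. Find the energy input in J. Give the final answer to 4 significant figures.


Q = m * cp * dT
Q = 1785 * 0.51 * 135
Q = 122900 J


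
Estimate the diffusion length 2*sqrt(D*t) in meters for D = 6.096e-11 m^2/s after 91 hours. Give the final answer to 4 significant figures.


t = 91 hr = 327600 s
Diffusion length = 2*sqrt(D*t)
= 2*sqrt(6.096e-11 * 327600)
= 8.938e-03 m


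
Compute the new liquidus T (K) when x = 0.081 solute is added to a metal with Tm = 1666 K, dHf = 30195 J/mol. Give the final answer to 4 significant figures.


dT = R*Tm^2*x / dHf
dT = 8.314 * 1666^2 * 0.081 / 30195
dT = 61.9028 K
T_new = 1666 - 61.9028 = 1604 K


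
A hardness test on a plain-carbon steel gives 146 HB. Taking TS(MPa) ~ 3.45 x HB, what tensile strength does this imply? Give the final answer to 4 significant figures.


TS (MPa) = 3.45 * HB
TS = 3.45 * 146
TS = 503.7 MPa


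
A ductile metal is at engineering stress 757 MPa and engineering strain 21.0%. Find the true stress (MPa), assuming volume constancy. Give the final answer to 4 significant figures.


sigma_true = sigma_eng * (1 + epsilon_eng)
sigma_true = 757 * (1 + 0.21)
sigma_true = 916 MPa


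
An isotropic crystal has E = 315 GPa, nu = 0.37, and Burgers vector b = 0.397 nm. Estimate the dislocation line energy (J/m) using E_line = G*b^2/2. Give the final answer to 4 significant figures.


Step 1: G = E / (2*(1+nu))
G = 315 / (2*(1+0.37)) = 114.964 GPa = 1.14964e+11 Pa
Step 2: E_line = G*b^2/2
b = 0.397 nm = 3.97e-10 m
E_line = 0.5 * 1.14964e+11 * (3.97e-10)^2 = 9.06e-09 J/m


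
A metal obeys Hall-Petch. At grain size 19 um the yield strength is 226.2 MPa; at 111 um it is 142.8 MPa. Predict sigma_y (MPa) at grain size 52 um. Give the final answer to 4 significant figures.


sigma_y = sigma0 + k / sqrt(d)
1/sqrt(d1) = 1/sqrt(1.9e-05) = 229.416;  1/sqrt(d2) = 94.9158
k = (sigma1 - sigma2) / (1/sqrt(d1) - 1/sqrt(d2)) = (226.2 - 142.8) / (229.416 - 94.9158) = 0.620075 MPa*m^0.5
sigma0 = sigma1 - k/sqrt(d1) = 226.2 - 0.620075*229.416 = 83.9451 MPa
sigma_y(d3) = 83.9451 + 0.620075 / sqrt(5.2e-05) = 169.9 MPa


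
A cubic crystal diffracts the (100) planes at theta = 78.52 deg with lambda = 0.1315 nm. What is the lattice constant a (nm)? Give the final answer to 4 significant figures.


d = lambda / (2*sin(theta))
d = 0.1315 / (2*sin(78.52 deg))
d = 0.0670922 nm
a = d * sqrt(h^2+k^2+l^2) = 0.0670922 * sqrt(1)
a = 0.06709 nm


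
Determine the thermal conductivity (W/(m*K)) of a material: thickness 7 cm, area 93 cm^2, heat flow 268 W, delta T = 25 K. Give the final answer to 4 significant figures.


k = Q*L / (A*dT)
L = 0.07 m, A = 9.3e-03 m^2
k = 268 * 0.07 / (9.3e-03 * 25)
k = 80.69 W/(m*K)


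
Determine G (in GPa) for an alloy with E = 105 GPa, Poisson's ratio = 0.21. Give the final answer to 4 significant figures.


G = E / (2*(1+nu))
G = 105 / (2*(1+0.21))
G = 43.39 GPa


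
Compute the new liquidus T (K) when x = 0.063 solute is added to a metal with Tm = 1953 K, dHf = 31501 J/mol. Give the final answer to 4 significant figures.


dT = R*Tm^2*x / dHf
dT = 8.314 * 1953^2 * 0.063 / 31501
dT = 63.4207 K
T_new = 1953 - 63.4207 = 1890 K


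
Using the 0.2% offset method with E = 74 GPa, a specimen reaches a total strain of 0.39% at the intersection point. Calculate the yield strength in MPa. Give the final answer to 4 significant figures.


Offset strain = 0.002
Elastic strain at yield = total_strain - offset = 3.9e-03 - 0.002 = 1.9e-03
sigma_y = E * elastic_strain = 74000 * 1.9e-03
sigma_y = 140.6 MPa


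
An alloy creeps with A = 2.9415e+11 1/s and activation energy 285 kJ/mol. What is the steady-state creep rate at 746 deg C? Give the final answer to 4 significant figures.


rate = A * exp(-Q / (R*T))
T = 746 + 273.15 = 1019.15 K
rate = 2.9415e+11 * exp(-285e3 / (8.314 * 1019.15))
rate = 7.259e-04 1/s


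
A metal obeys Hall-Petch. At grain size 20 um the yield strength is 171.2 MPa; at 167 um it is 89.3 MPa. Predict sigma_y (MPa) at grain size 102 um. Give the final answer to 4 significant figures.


sigma_y = sigma0 + k / sqrt(d)
1/sqrt(d1) = 1/sqrt(2e-05) = 223.607;  1/sqrt(d2) = 77.3823
k = (sigma1 - sigma2) / (1/sqrt(d1) - 1/sqrt(d2)) = (171.2 - 89.3) / (223.607 - 77.3823) = 0.560098 MPa*m^0.5
sigma0 = sigma1 - k/sqrt(d1) = 171.2 - 0.560098*223.607 = 45.9583 MPa
sigma_y(d3) = 45.9583 + 0.560098 / sqrt(1.02e-04) = 101.4 MPa


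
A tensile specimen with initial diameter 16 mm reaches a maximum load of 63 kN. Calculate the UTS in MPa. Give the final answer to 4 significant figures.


A0 = pi*(d/2)^2 = pi*(16/2)^2 = 201.062 mm^2
UTS = F_max / A0 = 63*1000 / 201.062
UTS = 313.3 MPa


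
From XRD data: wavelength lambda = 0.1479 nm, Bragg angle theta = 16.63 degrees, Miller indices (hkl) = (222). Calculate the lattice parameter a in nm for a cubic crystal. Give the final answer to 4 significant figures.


d = lambda / (2*sin(theta))
d = 0.1479 / (2*sin(16.63 deg))
d = 0.258395 nm
a = d * sqrt(h^2+k^2+l^2) = 0.258395 * sqrt(12)
a = 0.8951 nm


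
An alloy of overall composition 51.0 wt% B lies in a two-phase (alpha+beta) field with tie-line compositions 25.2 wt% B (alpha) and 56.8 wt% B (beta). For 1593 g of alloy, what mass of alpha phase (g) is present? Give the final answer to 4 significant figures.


f_alpha = (C_beta - C0) / (C_beta - C_alpha)
f_alpha = (56.8 - 51.0) / (56.8 - 25.2) = 0.183544
m_alpha = f_alpha * m_total = 0.183544 * 1593 = 292.4 g


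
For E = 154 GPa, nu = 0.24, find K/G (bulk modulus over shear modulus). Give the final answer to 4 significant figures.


G = E / (2*(1+nu))
G = 154 / (2*(1+0.24)) = 62.0968 GPa
K = E / (3*(1-2*nu))
K = 154 / (3*(1-2*0.24)) = 98.7179 GPa
K/G = 98.7179 / 62.0968 = 1.59


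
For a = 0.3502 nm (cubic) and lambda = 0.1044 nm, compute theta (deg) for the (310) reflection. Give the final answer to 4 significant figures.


d = a / sqrt(h^2+k^2+l^2)
d = 0.3502 / sqrt(10) = 0.110743 nm
lambda = 2*d*sin(theta)  =>  sin(theta) = lambda / (2*d)
sin(theta) = 0.1044 / (2 * 0.110743) = 0.471362
theta = 28.12 deg


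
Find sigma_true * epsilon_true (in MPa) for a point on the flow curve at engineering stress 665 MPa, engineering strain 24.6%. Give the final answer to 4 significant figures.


sigma_true = sigma_eng * (1 + epsilon_eng)
sigma_true = 665 * (1 + 0.246) = 828.59 MPa
epsilon_true = ln(1 + epsilon_eng)
epsilon_true = ln(1 + 0.246) = 0.219938
sigma_true * epsilon_true = 828.59 * 0.219938 = 182.2 MPa


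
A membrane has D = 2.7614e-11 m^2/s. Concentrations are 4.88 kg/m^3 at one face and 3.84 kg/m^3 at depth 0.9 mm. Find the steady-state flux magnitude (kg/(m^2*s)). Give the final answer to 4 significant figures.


J = -D * (dC/dx) = D * (C1 - C2) / dx
J = 2.7614e-11 * (4.88 - 3.84) / 9e-04
J = 3.191e-08 kg/(m^2*s)


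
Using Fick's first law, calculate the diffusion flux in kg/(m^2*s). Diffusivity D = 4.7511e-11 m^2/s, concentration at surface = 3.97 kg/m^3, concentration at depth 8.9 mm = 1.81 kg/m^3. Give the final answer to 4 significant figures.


J = -D * (dC/dx) = D * (C1 - C2) / dx
J = 4.7511e-11 * (3.97 - 1.81) / 8.9e-03
J = 1.153e-08 kg/(m^2*s)


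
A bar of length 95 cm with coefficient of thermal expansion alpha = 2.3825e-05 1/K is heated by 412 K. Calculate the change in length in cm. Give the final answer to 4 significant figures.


dL = L0 * alpha * dT
dL = 95 * 2.3825e-05 * 412
dL = 0.9325 cm


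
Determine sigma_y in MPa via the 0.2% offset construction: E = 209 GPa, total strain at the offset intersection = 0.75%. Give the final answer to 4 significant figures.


Offset strain = 0.002
Elastic strain at yield = total_strain - offset = 7.5e-03 - 0.002 = 5.5e-03
sigma_y = E * elastic_strain = 209000 * 5.5e-03
sigma_y = 1150 MPa


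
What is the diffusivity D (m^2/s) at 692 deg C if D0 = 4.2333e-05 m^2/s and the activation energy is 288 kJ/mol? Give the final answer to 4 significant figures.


D = D0 * exp(-Qd / (R*T))
T = 965.15 K
D = 4.2333e-05 * exp(-288e3 / (8.314 * 965.15))
D = 1.095e-20 m^2/s


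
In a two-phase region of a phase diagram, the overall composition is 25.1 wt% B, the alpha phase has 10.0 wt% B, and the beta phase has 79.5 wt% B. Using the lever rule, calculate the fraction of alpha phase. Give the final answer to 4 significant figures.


f_alpha = (C_beta - C0) / (C_beta - C_alpha)
f_alpha = (79.5 - 25.1) / (79.5 - 10.0)
f_alpha = 0.7827


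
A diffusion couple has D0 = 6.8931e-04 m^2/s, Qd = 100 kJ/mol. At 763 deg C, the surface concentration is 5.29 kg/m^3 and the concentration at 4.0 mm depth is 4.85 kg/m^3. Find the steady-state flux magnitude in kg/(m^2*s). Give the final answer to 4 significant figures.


Step 1: D = D0 * exp(-Qd/(R*T))
T = 763 + 273.15 = 1036.15 K
D = 6.8931e-04 * exp(-100e3 / (8.314 * 1036.15)) = 6.26626e-09 m^2/s
Step 2: J = D * (C1 - C2) / dx
J = 6.26626e-09 * (5.29 - 4.85) / 4e-03
J = 6.893e-07 kg/(m^2*s)


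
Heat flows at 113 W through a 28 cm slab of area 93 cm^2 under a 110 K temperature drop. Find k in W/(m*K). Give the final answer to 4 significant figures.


k = Q*L / (A*dT)
L = 0.28 m, A = 9.3e-03 m^2
k = 113 * 0.28 / (9.3e-03 * 110)
k = 30.93 W/(m*K)


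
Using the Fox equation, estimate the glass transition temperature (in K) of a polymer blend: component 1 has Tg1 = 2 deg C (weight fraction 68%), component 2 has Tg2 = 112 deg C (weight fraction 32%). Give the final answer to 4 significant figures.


1/Tg = w1/Tg1 + w2/Tg2 (in Kelvin)
Tg1 = 275.15 K, Tg2 = 385.15 K
1/Tg = 0.68/275.15 + 0.32/385.15
Tg = 302.8 K


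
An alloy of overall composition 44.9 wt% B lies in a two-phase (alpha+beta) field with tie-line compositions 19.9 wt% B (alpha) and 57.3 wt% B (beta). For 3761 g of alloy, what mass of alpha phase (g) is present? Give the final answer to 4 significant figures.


f_alpha = (C_beta - C0) / (C_beta - C_alpha)
f_alpha = (57.3 - 44.9) / (57.3 - 19.9) = 0.331551
m_alpha = f_alpha * m_total = 0.331551 * 3761 = 1247 g


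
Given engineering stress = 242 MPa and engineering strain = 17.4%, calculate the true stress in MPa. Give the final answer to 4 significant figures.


sigma_true = sigma_eng * (1 + epsilon_eng)
sigma_true = 242 * (1 + 0.174)
sigma_true = 284.1 MPa


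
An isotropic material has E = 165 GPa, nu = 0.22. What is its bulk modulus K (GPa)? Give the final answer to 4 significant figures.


K = E / (3*(1-2*nu))
K = 165 / (3*(1-2*0.22))
K = 98.21 GPa


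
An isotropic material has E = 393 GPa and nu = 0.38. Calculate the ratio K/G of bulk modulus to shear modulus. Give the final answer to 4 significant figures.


G = E / (2*(1+nu))
G = 393 / (2*(1+0.38)) = 142.391 GPa
K = E / (3*(1-2*nu))
K = 393 / (3*(1-2*0.38)) = 545.833 GPa
K/G = 545.833 / 142.391 = 3.833


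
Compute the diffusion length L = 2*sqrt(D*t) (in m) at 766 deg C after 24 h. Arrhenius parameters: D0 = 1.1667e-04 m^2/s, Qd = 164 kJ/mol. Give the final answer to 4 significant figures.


Step 1: D = D0 * exp(-Qd/(R*T))
T = 1039.15 K
D = 1.1667e-04 * exp(-164e3 / (8.314 * 1039.15)) = 6.65155e-13 m^2/s
Step 2: L = 2*sqrt(D*t)
t = 24 h = 86400 s
L = 2*sqrt(6.65155e-13 * 86400) = 4.795e-04 m


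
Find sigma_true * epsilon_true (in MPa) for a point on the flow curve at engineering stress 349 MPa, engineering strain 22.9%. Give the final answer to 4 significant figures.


sigma_true = sigma_eng * (1 + epsilon_eng)
sigma_true = 349 * (1 + 0.229) = 428.921 MPa
epsilon_true = ln(1 + epsilon_eng)
epsilon_true = ln(1 + 0.229) = 0.206201
sigma_true * epsilon_true = 428.921 * 0.206201 = 88.44 MPa


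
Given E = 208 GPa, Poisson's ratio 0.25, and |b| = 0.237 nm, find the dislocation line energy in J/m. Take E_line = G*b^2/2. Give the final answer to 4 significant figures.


Step 1: G = E / (2*(1+nu))
G = 208 / (2*(1+0.25)) = 83.2 GPa = 8.32e+10 Pa
Step 2: E_line = G*b^2/2
b = 0.237 nm = 2.37e-10 m
E_line = 0.5 * 8.32e+10 * (2.37e-10)^2 = 2.337e-09 J/m


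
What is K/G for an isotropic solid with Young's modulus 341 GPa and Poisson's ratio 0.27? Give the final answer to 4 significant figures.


G = E / (2*(1+nu))
G = 341 / (2*(1+0.27)) = 134.252 GPa
K = E / (3*(1-2*nu))
K = 341 / (3*(1-2*0.27)) = 247.101 GPa
K/G = 247.101 / 134.252 = 1.841


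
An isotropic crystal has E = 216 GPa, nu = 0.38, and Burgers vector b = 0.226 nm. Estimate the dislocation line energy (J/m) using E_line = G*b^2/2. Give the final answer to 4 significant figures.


Step 1: G = E / (2*(1+nu))
G = 216 / (2*(1+0.38)) = 78.2609 GPa = 7.82609e+10 Pa
Step 2: E_line = G*b^2/2
b = 0.226 nm = 2.26e-10 m
E_line = 0.5 * 7.82609e+10 * (2.26e-10)^2 = 1.999e-09 J/m


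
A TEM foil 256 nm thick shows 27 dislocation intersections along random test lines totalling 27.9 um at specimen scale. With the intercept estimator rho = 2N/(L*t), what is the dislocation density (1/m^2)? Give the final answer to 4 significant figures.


rho = 2N / (L * t)
L = 27.9 um = 2.79e-05 m, t = 256 nm = 2.56e-07 m
rho = 2 * 27 / (2.79e-05 * 2.56e-07)
rho = 7.56e+12 1/m^2


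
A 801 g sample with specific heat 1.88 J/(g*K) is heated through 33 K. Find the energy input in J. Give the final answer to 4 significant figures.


Q = m * cp * dT
Q = 801 * 1.88 * 33
Q = 49690 J


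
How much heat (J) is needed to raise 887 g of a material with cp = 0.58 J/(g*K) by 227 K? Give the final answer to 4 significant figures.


Q = m * cp * dT
Q = 887 * 0.58 * 227
Q = 116800 J


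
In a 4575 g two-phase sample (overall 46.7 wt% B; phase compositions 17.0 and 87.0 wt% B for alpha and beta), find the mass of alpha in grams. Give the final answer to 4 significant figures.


f_alpha = (C_beta - C0) / (C_beta - C_alpha)
f_alpha = (87.0 - 46.7) / (87.0 - 17.0) = 0.575714
m_alpha = f_alpha * m_total = 0.575714 * 4575 = 2634 g


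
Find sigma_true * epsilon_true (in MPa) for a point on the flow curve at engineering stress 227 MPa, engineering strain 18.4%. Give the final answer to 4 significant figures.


sigma_true = sigma_eng * (1 + epsilon_eng)
sigma_true = 227 * (1 + 0.184) = 268.768 MPa
epsilon_true = ln(1 + epsilon_eng)
epsilon_true = ln(1 + 0.184) = 0.168899
sigma_true * epsilon_true = 268.768 * 0.168899 = 45.39 MPa


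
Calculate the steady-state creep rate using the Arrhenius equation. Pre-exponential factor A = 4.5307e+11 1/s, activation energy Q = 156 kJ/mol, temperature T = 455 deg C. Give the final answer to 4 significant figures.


rate = A * exp(-Q / (R*T))
T = 455 + 273.15 = 728.15 K
rate = 4.5307e+11 * exp(-156e3 / (8.314 * 728.15))
rate = 2.917 1/s


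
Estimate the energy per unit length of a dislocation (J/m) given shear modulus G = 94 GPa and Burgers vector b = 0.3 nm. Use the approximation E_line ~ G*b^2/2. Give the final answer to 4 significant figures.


E = G*b^2/2
b = 0.3 nm = 3e-10 m
G = 94 GPa = 9.4e+10 Pa
E = 0.5 * 9.4e+10 * (3e-10)^2
E = 4.23e-09 J/m


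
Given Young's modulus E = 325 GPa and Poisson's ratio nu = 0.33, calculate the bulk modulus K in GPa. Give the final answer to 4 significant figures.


K = E / (3*(1-2*nu))
K = 325 / (3*(1-2*0.33))
K = 318.6 GPa


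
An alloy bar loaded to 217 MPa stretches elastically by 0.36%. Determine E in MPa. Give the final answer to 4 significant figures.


E = sigma / epsilon
epsilon = 0.36% = 3.6e-03
E = 217 / 3.6e-03
E = 60280 MPa


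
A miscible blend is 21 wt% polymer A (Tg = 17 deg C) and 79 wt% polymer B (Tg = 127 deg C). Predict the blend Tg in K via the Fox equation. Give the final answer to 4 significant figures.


1/Tg = w1/Tg1 + w2/Tg2 (in Kelvin)
Tg1 = 290.15 K, Tg2 = 400.15 K
1/Tg = 0.21/290.15 + 0.79/400.15
Tg = 370.6 K


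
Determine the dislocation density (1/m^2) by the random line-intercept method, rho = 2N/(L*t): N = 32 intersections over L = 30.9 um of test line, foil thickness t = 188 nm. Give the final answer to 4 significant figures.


rho = 2N / (L * t)
L = 30.9 um = 3.09e-05 m, t = 188 nm = 1.88e-07 m
rho = 2 * 32 / (3.09e-05 * 1.88e-07)
rho = 1.102e+13 1/m^2


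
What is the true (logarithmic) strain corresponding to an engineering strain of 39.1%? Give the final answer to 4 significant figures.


epsilon_true = ln(1 + epsilon_eng)
epsilon_true = ln(1 + 0.391)
epsilon_true = 0.33


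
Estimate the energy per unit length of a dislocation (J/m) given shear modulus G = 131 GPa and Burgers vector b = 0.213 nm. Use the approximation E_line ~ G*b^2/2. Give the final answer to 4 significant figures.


E = G*b^2/2
b = 0.213 nm = 2.13e-10 m
G = 131 GPa = 1.31e+11 Pa
E = 0.5 * 1.31e+11 * (2.13e-10)^2
E = 2.972e-09 J/m


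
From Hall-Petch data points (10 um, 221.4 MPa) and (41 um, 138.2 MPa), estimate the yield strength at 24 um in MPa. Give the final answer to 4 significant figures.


sigma_y = sigma0 + k / sqrt(d)
1/sqrt(d1) = 1/sqrt(1e-05) = 316.228;  1/sqrt(d2) = 156.174
k = (sigma1 - sigma2) / (1/sqrt(d1) - 1/sqrt(d2)) = (221.4 - 138.2) / (316.228 - 156.174) = 0.519825 MPa*m^0.5
sigma0 = sigma1 - k/sqrt(d1) = 221.4 - 0.519825*316.228 = 57.017 MPa
sigma_y(d3) = 57.017 + 0.519825 / sqrt(2.4e-05) = 163.1 MPa


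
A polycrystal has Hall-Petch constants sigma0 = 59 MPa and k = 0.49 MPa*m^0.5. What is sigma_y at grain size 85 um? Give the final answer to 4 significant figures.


sigma_y = sigma0 + k / sqrt(d)
d = 85 um = 8.5e-05 m
sigma_y = 59 + 0.49 / sqrt(8.5e-05)
sigma_y = 112.1 MPa


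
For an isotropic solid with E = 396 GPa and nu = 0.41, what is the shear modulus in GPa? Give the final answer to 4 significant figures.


G = E / (2*(1+nu))
G = 396 / (2*(1+0.41))
G = 140.4 GPa


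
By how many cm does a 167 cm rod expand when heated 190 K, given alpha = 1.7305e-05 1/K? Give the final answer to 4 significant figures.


dL = L0 * alpha * dT
dL = 167 * 1.7305e-05 * 190
dL = 0.5491 cm


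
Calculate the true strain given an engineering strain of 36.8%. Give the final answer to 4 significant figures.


epsilon_true = ln(1 + epsilon_eng)
epsilon_true = ln(1 + 0.368)
epsilon_true = 0.3133


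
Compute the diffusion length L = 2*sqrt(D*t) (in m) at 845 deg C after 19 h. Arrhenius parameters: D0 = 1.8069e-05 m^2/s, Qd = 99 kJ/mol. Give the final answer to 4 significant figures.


Step 1: D = D0 * exp(-Qd/(R*T))
T = 1118.15 K
D = 1.8069e-05 * exp(-99e3 / (8.314 * 1118.15)) = 4.28508e-10 m^2/s
Step 2: L = 2*sqrt(D*t)
t = 19 h = 68400 s
L = 2*sqrt(4.28508e-10 * 68400) = 0.01083 m


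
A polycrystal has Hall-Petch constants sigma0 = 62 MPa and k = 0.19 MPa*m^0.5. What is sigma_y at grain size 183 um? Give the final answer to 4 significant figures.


sigma_y = sigma0 + k / sqrt(d)
d = 183 um = 1.83e-04 m
sigma_y = 62 + 0.19 / sqrt(1.83e-04)
sigma_y = 76.05 MPa


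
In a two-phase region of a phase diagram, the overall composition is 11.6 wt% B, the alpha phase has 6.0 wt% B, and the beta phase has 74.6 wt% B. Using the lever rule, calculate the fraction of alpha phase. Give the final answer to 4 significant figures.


f_alpha = (C_beta - C0) / (C_beta - C_alpha)
f_alpha = (74.6 - 11.6) / (74.6 - 6.0)
f_alpha = 0.9184


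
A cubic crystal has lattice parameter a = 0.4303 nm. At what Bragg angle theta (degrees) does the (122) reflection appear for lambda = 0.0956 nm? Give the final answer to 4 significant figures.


d = a / sqrt(h^2+k^2+l^2)
d = 0.4303 / sqrt(9) = 0.143433 nm
lambda = 2*d*sin(theta)  =>  sin(theta) = lambda / (2*d)
sin(theta) = 0.0956 / (2 * 0.143433) = 0.333256
theta = 19.47 deg


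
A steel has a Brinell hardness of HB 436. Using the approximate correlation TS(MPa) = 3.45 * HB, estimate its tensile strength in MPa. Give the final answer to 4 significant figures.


TS (MPa) = 3.45 * HB
TS = 3.45 * 436
TS = 1504 MPa


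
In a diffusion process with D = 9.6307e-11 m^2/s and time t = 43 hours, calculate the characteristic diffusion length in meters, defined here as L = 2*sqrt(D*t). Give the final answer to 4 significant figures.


t = 43 hr = 154800 s
Diffusion length = 2*sqrt(D*t)
= 2*sqrt(9.6307e-11 * 154800)
= 7.722e-03 m


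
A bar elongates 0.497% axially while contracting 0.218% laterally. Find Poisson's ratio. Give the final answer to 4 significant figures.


nu = -epsilon_lat / epsilon_axial
Lateral strain is contraction (negative), so using magnitudes:
nu = 0.218 / 0.497
nu = 0.4386


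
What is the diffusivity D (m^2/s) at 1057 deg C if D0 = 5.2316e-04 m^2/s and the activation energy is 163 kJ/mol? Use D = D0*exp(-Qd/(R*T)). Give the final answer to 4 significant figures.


D = D0 * exp(-Qd / (R*T))
T = 1330.15 K
D = 5.2316e-04 * exp(-163e3 / (8.314 * 1330.15))
D = 2.077e-10 m^2/s


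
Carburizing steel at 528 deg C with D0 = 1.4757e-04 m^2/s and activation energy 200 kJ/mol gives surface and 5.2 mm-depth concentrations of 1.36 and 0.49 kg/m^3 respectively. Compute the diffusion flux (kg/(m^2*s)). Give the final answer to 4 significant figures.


Step 1: D = D0 * exp(-Qd/(R*T))
T = 528 + 273.15 = 801.15 K
D = 1.4757e-04 * exp(-200e3 / (8.314 * 801.15)) = 1.34466e-17 m^2/s
Step 2: J = D * (C1 - C2) / dx
J = 1.34466e-17 * (1.36 - 0.49) / 5.2e-03
J = 2.25e-15 kg/(m^2*s)


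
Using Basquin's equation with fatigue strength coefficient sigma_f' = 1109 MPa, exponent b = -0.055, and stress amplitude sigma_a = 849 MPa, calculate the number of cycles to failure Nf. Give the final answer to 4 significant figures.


sigma_a = sigma_f' * (2*Nf)^b
2*Nf = (sigma_a / sigma_f')^(1/b)
2*Nf = (849 / 1109)^(1/-0.055)
2*Nf = 128.684
Nf = 64.34 cycles


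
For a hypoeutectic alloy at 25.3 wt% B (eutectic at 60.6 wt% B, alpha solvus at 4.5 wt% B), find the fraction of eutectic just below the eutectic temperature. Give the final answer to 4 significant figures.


f_primary = (C_e - C0) / (C_e - C_alpha_max)
f_primary = (60.6 - 25.3) / (60.6 - 4.5)
f_primary = 0.629234
f_eutectic = 1 - 0.629234 = 0.3708


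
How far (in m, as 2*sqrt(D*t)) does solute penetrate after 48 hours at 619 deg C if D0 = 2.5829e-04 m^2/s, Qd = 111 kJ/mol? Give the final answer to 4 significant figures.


Step 1: D = D0 * exp(-Qd/(R*T))
T = 892.15 K
D = 2.5829e-04 * exp(-111e3 / (8.314 * 892.15)) = 8.18305e-11 m^2/s
Step 2: L = 2*sqrt(D*t)
t = 48 h = 172800 s
L = 2*sqrt(8.18305e-11 * 172800) = 7.521e-03 m


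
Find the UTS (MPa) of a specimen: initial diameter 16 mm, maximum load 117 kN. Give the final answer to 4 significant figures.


A0 = pi*(d/2)^2 = pi*(16/2)^2 = 201.062 mm^2
UTS = F_max / A0 = 117*1000 / 201.062
UTS = 581.9 MPa


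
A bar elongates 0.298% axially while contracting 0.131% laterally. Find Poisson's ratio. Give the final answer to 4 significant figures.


nu = -epsilon_lat / epsilon_axial
Lateral strain is contraction (negative), so using magnitudes:
nu = 0.131 / 0.298
nu = 0.4396


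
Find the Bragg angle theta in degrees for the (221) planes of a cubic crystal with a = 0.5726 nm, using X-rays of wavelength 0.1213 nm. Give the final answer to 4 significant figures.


d = a / sqrt(h^2+k^2+l^2)
d = 0.5726 / sqrt(9) = 0.190867 nm
lambda = 2*d*sin(theta)  =>  sin(theta) = lambda / (2*d)
sin(theta) = 0.1213 / (2 * 0.190867) = 0.317761
theta = 18.53 deg


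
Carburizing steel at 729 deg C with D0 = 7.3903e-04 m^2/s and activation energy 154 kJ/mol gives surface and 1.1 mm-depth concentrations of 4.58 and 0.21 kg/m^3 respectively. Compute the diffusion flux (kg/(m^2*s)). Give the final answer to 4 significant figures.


Step 1: D = D0 * exp(-Qd/(R*T))
T = 729 + 273.15 = 1002.15 K
D = 7.3903e-04 * exp(-154e3 / (8.314 * 1002.15)) = 6.94217e-12 m^2/s
Step 2: J = D * (C1 - C2) / dx
J = 6.94217e-12 * (4.58 - 0.21) / 1.1e-03
J = 2.758e-08 kg/(m^2*s)


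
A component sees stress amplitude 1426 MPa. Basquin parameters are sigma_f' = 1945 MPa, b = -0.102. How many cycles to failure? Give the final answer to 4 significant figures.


sigma_a = sigma_f' * (2*Nf)^b
2*Nf = (sigma_a / sigma_f')^(1/b)
2*Nf = (1426 / 1945)^(1/-0.102)
2*Nf = 20.9686
Nf = 10.48 cycles


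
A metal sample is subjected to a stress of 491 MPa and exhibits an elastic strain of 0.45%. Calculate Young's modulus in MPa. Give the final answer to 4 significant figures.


E = sigma / epsilon
epsilon = 0.45% = 4.5e-03
E = 491 / 4.5e-03
E = 109100 MPa


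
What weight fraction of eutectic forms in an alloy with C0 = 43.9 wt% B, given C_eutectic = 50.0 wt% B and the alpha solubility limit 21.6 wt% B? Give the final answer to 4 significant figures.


f_primary = (C_e - C0) / (C_e - C_alpha_max)
f_primary = (50.0 - 43.9) / (50.0 - 21.6)
f_primary = 0.214789
f_eutectic = 1 - 0.214789 = 0.7852


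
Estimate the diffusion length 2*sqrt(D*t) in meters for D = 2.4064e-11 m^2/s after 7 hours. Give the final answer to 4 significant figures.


t = 7 hr = 25200 s
Diffusion length = 2*sqrt(D*t)
= 2*sqrt(2.4064e-11 * 25200)
= 1.557e-03 m


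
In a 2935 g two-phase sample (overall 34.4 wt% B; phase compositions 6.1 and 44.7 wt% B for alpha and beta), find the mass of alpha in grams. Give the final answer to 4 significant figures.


f_alpha = (C_beta - C0) / (C_beta - C_alpha)
f_alpha = (44.7 - 34.4) / (44.7 - 6.1) = 0.266839
m_alpha = f_alpha * m_total = 0.266839 * 2935 = 783.2 g


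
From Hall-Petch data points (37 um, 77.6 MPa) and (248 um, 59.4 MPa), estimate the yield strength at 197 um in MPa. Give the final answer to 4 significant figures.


sigma_y = sigma0 + k / sqrt(d)
1/sqrt(d1) = 1/sqrt(3.7e-05) = 164.399;  1/sqrt(d2) = 63.5001
k = (sigma1 - sigma2) / (1/sqrt(d1) - 1/sqrt(d2)) = (77.6 - 59.4) / (164.399 - 63.5001) = 0.180379 MPa*m^0.5
sigma0 = sigma1 - k/sqrt(d1) = 77.6 - 0.180379*164.399 = 47.946 MPa
sigma_y(d3) = 47.946 + 0.180379 / sqrt(1.97e-04) = 60.8 MPa


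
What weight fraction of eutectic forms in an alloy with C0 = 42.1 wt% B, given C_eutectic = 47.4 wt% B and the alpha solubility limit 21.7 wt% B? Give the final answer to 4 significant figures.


f_primary = (C_e - C0) / (C_e - C_alpha_max)
f_primary = (47.4 - 42.1) / (47.4 - 21.7)
f_primary = 0.206226
f_eutectic = 1 - 0.206226 = 0.7938


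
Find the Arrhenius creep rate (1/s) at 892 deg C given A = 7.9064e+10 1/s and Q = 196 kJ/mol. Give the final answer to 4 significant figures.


rate = A * exp(-Q / (R*T))
T = 892 + 273.15 = 1165.15 K
rate = 7.9064e+10 * exp(-196e3 / (8.314 * 1165.15))
rate = 129.1 1/s


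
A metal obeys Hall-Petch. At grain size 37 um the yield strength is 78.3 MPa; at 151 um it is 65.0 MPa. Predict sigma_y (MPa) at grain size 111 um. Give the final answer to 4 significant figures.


sigma_y = sigma0 + k / sqrt(d)
1/sqrt(d1) = 1/sqrt(3.7e-05) = 164.399;  1/sqrt(d2) = 81.3788
k = (sigma1 - sigma2) / (1/sqrt(d1) - 1/sqrt(d2)) = (78.3 - 65.0) / (164.399 - 81.3788) = 0.160202 MPa*m^0.5
sigma0 = sigma1 - k/sqrt(d1) = 78.3 - 0.160202*164.399 = 51.9629 MPa
sigma_y(d3) = 51.9629 + 0.160202 / sqrt(1.11e-04) = 67.17 MPa


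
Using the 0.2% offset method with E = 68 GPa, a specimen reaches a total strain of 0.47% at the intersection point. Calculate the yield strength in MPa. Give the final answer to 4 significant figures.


Offset strain = 0.002
Elastic strain at yield = total_strain - offset = 4.7e-03 - 0.002 = 2.7e-03
sigma_y = E * elastic_strain = 68000 * 2.7e-03
sigma_y = 183.6 MPa


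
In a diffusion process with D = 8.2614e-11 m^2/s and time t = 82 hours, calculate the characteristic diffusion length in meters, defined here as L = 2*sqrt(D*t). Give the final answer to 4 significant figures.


t = 82 hr = 295200 s
Diffusion length = 2*sqrt(D*t)
= 2*sqrt(8.2614e-11 * 295200)
= 9.877e-03 m


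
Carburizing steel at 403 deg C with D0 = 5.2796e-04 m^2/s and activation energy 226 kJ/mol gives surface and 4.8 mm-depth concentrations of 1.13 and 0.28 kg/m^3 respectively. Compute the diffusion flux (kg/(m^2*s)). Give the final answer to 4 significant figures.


Step 1: D = D0 * exp(-Qd/(R*T))
T = 403 + 273.15 = 676.15 K
D = 5.2796e-04 * exp(-226e3 / (8.314 * 676.15)) = 1.83141e-21 m^2/s
Step 2: J = D * (C1 - C2) / dx
J = 1.83141e-21 * (1.13 - 0.28) / 4.8e-03
J = 3.243e-19 kg/(m^2*s)


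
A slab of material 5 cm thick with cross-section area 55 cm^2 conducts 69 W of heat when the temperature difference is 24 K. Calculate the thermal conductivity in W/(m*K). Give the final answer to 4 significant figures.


k = Q*L / (A*dT)
L = 0.05 m, A = 5.5e-03 m^2
k = 69 * 0.05 / (5.5e-03 * 24)
k = 26.14 W/(m*K)


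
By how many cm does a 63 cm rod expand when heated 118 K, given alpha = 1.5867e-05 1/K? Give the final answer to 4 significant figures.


dL = L0 * alpha * dT
dL = 63 * 1.5867e-05 * 118
dL = 0.118 cm


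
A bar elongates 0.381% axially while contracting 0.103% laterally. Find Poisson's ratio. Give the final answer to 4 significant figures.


nu = -epsilon_lat / epsilon_axial
Lateral strain is contraction (negative), so using magnitudes:
nu = 0.103 / 0.381
nu = 0.2703


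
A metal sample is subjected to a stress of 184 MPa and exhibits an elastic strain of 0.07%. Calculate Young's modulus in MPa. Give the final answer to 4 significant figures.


E = sigma / epsilon
epsilon = 0.07% = 7e-04
E = 184 / 7e-04
E = 262900 MPa


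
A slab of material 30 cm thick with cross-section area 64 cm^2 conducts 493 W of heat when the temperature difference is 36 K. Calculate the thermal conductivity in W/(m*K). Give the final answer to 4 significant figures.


k = Q*L / (A*dT)
L = 0.3 m, A = 6.4e-03 m^2
k = 493 * 0.3 / (6.4e-03 * 36)
k = 641.9 W/(m*K)


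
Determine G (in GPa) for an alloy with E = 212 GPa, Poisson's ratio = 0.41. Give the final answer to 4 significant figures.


G = E / (2*(1+nu))
G = 212 / (2*(1+0.41))
G = 75.18 GPa


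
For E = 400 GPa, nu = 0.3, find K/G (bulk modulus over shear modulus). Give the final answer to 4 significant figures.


G = E / (2*(1+nu))
G = 400 / (2*(1+0.3)) = 153.846 GPa
K = E / (3*(1-2*nu))
K = 400 / (3*(1-2*0.3)) = 333.333 GPa
K/G = 333.333 / 153.846 = 2.167


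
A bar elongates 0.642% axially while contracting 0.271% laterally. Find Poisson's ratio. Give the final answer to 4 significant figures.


nu = -epsilon_lat / epsilon_axial
Lateral strain is contraction (negative), so using magnitudes:
nu = 0.271 / 0.642
nu = 0.4221


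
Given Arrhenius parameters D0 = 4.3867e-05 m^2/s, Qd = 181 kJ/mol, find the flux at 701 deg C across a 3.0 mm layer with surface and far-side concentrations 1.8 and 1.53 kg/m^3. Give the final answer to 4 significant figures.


Step 1: D = D0 * exp(-Qd/(R*T))
T = 701 + 273.15 = 974.15 K
D = 4.3867e-05 * exp(-181e3 / (8.314 * 974.15)) = 8.63842e-15 m^2/s
Step 2: J = D * (C1 - C2) / dx
J = 8.63842e-15 * (1.8 - 1.53) / 3e-03
J = 7.775e-13 kg/(m^2*s)


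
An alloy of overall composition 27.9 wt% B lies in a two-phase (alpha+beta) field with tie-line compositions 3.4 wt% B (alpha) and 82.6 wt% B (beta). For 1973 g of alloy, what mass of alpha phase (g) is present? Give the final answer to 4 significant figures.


f_alpha = (C_beta - C0) / (C_beta - C_alpha)
f_alpha = (82.6 - 27.9) / (82.6 - 3.4) = 0.690657
m_alpha = f_alpha * m_total = 0.690657 * 1973 = 1363 g


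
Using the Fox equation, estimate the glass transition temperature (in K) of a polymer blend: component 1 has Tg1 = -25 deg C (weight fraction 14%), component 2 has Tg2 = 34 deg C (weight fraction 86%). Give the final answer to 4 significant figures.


1/Tg = w1/Tg1 + w2/Tg2 (in Kelvin)
Tg1 = 248.15 K, Tg2 = 307.15 K
1/Tg = 0.14/248.15 + 0.86/307.15
Tg = 297.3 K


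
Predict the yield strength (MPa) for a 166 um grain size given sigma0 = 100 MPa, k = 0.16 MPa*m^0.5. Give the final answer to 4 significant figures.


sigma_y = sigma0 + k / sqrt(d)
d = 166 um = 1.66e-04 m
sigma_y = 100 + 0.16 / sqrt(1.66e-04)
sigma_y = 112.4 MPa


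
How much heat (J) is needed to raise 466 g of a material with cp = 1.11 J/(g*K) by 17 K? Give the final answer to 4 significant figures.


Q = m * cp * dT
Q = 466 * 1.11 * 17
Q = 8793 J


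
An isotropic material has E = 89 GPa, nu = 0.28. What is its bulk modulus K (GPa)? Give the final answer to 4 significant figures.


K = E / (3*(1-2*nu))
K = 89 / (3*(1-2*0.28))
K = 67.42 GPa


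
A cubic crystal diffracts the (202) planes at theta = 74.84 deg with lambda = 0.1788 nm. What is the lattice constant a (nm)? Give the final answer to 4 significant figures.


d = lambda / (2*sin(theta))
d = 0.1788 / (2*sin(74.84 deg))
d = 0.0926234 nm
a = d * sqrt(h^2+k^2+l^2) = 0.0926234 * sqrt(8)
a = 0.262 nm


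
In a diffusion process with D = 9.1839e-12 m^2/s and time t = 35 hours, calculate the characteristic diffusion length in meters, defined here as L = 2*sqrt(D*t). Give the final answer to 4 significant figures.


t = 35 hr = 126000 s
Diffusion length = 2*sqrt(D*t)
= 2*sqrt(9.1839e-12 * 126000)
= 2.151e-03 m


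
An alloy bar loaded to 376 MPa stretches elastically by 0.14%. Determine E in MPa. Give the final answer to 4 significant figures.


E = sigma / epsilon
epsilon = 0.14% = 1.4e-03
E = 376 / 1.4e-03
E = 268600 MPa


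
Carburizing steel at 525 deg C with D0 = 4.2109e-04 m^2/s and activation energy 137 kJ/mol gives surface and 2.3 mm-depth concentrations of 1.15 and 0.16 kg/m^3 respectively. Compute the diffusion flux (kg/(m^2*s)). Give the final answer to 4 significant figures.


Step 1: D = D0 * exp(-Qd/(R*T))
T = 525 + 273.15 = 798.15 K
D = 4.2109e-04 * exp(-137e3 / (8.314 * 798.15)) = 4.5513e-13 m^2/s
Step 2: J = D * (C1 - C2) / dx
J = 4.5513e-13 * (1.15 - 0.16) / 2.3e-03
J = 1.959e-10 kg/(m^2*s)


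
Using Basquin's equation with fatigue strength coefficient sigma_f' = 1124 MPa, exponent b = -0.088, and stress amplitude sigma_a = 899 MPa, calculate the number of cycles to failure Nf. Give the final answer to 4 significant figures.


sigma_a = sigma_f' * (2*Nf)^b
2*Nf = (sigma_a / sigma_f')^(1/b)
2*Nf = (899 / 1124)^(1/-0.088)
2*Nf = 12.6575
Nf = 6.329 cycles


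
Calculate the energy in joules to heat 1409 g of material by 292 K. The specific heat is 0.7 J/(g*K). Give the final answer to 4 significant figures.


Q = m * cp * dT
Q = 1409 * 0.7 * 292
Q = 288000 J


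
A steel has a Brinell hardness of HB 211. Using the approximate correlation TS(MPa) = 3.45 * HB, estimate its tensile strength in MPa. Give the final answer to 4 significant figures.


TS (MPa) = 3.45 * HB
TS = 3.45 * 211
TS = 728 MPa


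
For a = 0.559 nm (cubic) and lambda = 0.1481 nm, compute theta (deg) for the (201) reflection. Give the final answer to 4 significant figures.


d = a / sqrt(h^2+k^2+l^2)
d = 0.559 / sqrt(5) = 0.249992 nm
lambda = 2*d*sin(theta)  =>  sin(theta) = lambda / (2*d)
sin(theta) = 0.1481 / (2 * 0.249992) = 0.296209
theta = 17.23 deg


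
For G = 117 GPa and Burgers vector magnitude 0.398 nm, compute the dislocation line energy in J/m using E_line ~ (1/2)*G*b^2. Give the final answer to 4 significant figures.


E = G*b^2/2
b = 0.398 nm = 3.98e-10 m
G = 117 GPa = 1.17e+11 Pa
E = 0.5 * 1.17e+11 * (3.98e-10)^2
E = 9.267e-09 J/m


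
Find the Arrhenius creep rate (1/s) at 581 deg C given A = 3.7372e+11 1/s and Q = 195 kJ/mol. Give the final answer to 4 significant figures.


rate = A * exp(-Q / (R*T))
T = 581 + 273.15 = 854.15 K
rate = 3.7372e+11 * exp(-195e3 / (8.314 * 854.15))
rate = 0.4437 1/s


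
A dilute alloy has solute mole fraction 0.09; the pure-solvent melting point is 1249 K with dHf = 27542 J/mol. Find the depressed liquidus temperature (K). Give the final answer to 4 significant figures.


dT = R*Tm^2*x / dHf
dT = 8.314 * 1249^2 * 0.09 / 27542
dT = 42.382 K
T_new = 1249 - 42.382 = 1207 K


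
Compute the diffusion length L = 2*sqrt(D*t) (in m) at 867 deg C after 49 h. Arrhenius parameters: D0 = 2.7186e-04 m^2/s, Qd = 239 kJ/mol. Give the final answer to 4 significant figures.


Step 1: D = D0 * exp(-Qd/(R*T))
T = 1140.15 K
D = 2.7186e-04 * exp(-239e3 / (8.314 * 1140.15)) = 3.05101e-15 m^2/s
Step 2: L = 2*sqrt(D*t)
t = 49 h = 176400 s
L = 2*sqrt(3.05101e-15 * 176400) = 4.64e-05 m


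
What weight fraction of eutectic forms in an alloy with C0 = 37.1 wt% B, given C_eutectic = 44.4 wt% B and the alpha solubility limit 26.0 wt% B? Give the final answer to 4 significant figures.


f_primary = (C_e - C0) / (C_e - C_alpha_max)
f_primary = (44.4 - 37.1) / (44.4 - 26.0)
f_primary = 0.396739
f_eutectic = 1 - 0.396739 = 0.6033


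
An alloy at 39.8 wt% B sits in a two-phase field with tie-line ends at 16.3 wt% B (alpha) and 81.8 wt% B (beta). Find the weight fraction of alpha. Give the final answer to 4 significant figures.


f_alpha = (C_beta - C0) / (C_beta - C_alpha)
f_alpha = (81.8 - 39.8) / (81.8 - 16.3)
f_alpha = 0.6412


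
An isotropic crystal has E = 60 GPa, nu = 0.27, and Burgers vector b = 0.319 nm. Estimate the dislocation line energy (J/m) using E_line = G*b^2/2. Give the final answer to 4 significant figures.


Step 1: G = E / (2*(1+nu))
G = 60 / (2*(1+0.27)) = 23.622 GPa = 2.3622e+10 Pa
Step 2: E_line = G*b^2/2
b = 0.319 nm = 3.19e-10 m
E_line = 0.5 * 2.3622e+10 * (3.19e-10)^2 = 1.202e-09 J/m


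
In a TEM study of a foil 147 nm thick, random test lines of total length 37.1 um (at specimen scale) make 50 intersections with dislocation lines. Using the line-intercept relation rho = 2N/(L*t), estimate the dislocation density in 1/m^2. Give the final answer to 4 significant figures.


rho = 2N / (L * t)
L = 37.1 um = 3.71e-05 m, t = 147 nm = 1.47e-07 m
rho = 2 * 50 / (3.71e-05 * 1.47e-07)
rho = 1.834e+13 1/m^2


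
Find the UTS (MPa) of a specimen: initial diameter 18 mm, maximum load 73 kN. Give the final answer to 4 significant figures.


A0 = pi*(d/2)^2 = pi*(18/2)^2 = 254.469 mm^2
UTS = F_max / A0 = 73*1000 / 254.469
UTS = 286.9 MPa


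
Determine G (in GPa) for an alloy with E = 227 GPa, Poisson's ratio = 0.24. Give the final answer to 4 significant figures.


G = E / (2*(1+nu))
G = 227 / (2*(1+0.24))
G = 91.53 GPa


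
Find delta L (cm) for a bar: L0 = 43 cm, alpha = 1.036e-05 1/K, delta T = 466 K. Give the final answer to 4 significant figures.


dL = L0 * alpha * dT
dL = 43 * 1.036e-05 * 466
dL = 0.2076 cm


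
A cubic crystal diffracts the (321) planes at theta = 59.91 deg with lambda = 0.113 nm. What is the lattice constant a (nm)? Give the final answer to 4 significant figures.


d = lambda / (2*sin(theta))
d = 0.113 / (2*sin(59.91 deg))
d = 0.0652999 nm
a = d * sqrt(h^2+k^2+l^2) = 0.0652999 * sqrt(14)
a = 0.2443 nm


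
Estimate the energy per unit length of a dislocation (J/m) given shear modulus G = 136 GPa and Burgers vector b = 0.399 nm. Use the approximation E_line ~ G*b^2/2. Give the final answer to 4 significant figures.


E = G*b^2/2
b = 0.399 nm = 3.99e-10 m
G = 136 GPa = 1.36e+11 Pa
E = 0.5 * 1.36e+11 * (3.99e-10)^2
E = 1.083e-08 J/m


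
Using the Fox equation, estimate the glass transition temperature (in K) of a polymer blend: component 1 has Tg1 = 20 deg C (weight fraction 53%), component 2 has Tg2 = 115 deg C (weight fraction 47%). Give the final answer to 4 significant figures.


1/Tg = w1/Tg1 + w2/Tg2 (in Kelvin)
Tg1 = 293.15 K, Tg2 = 388.15 K
1/Tg = 0.53/293.15 + 0.47/388.15
Tg = 331.3 K


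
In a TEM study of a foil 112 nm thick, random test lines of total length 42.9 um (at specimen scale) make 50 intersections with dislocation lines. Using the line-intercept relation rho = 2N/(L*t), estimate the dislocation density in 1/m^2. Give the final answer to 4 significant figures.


rho = 2N / (L * t)
L = 42.9 um = 4.29e-05 m, t = 112 nm = 1.12e-07 m
rho = 2 * 50 / (4.29e-05 * 1.12e-07)
rho = 2.081e+13 1/m^2
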